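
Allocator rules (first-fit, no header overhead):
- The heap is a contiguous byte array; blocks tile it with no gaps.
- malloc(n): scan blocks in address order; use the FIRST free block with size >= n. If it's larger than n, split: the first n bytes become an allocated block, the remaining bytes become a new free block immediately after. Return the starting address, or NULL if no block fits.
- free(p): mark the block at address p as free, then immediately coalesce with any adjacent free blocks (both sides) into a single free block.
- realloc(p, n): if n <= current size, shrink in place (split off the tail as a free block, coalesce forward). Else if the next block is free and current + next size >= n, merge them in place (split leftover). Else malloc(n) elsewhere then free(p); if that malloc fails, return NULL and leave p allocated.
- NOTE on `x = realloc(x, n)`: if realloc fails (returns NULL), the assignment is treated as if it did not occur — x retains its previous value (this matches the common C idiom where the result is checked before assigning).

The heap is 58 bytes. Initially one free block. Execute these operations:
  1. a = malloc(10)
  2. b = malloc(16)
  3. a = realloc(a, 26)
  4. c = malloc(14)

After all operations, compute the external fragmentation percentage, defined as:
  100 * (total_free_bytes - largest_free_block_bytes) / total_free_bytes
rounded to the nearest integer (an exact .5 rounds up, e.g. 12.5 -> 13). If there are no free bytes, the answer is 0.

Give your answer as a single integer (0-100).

Answer: 38

Derivation:
Op 1: a = malloc(10) -> a = 0; heap: [0-9 ALLOC][10-57 FREE]
Op 2: b = malloc(16) -> b = 10; heap: [0-9 ALLOC][10-25 ALLOC][26-57 FREE]
Op 3: a = realloc(a, 26) -> a = 26; heap: [0-9 FREE][10-25 ALLOC][26-51 ALLOC][52-57 FREE]
Op 4: c = malloc(14) -> c = NULL; heap: [0-9 FREE][10-25 ALLOC][26-51 ALLOC][52-57 FREE]
Free blocks: [10 6] total_free=16 largest=10 -> 100*(16-10)/16 = 600/16 = 37.5 -> rounds to 38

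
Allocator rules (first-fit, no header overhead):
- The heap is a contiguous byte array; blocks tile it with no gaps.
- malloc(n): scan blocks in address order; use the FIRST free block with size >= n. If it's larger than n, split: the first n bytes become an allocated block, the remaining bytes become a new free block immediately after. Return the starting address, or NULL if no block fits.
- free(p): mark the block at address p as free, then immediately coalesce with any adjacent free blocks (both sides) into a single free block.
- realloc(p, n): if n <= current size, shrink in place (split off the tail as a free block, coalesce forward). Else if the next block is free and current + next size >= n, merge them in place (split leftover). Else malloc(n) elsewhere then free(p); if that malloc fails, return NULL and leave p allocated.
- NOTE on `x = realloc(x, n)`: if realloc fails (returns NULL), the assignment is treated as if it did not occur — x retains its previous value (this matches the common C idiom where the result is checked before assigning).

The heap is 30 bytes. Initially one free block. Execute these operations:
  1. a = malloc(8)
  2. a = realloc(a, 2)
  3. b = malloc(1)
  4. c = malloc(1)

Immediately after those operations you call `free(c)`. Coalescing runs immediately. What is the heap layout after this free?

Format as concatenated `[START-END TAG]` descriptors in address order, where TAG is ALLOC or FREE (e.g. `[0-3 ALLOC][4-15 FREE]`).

Op 1: a = malloc(8) -> a = 0; heap: [0-7 ALLOC][8-29 FREE]
Op 2: a = realloc(a, 2) -> a = 0; heap: [0-1 ALLOC][2-29 FREE]
Op 3: b = malloc(1) -> b = 2; heap: [0-1 ALLOC][2-2 ALLOC][3-29 FREE]
Op 4: c = malloc(1) -> c = 3; heap: [0-1 ALLOC][2-2 ALLOC][3-3 ALLOC][4-29 FREE]
free(c): c = 3 -> block [3-3 ALLOC]; mark free, coalesce with adjacent free neighbors -> [0-1 ALLOC][2-2 ALLOC][3-29 FREE]

Answer: [0-1 ALLOC][2-2 ALLOC][3-29 FREE]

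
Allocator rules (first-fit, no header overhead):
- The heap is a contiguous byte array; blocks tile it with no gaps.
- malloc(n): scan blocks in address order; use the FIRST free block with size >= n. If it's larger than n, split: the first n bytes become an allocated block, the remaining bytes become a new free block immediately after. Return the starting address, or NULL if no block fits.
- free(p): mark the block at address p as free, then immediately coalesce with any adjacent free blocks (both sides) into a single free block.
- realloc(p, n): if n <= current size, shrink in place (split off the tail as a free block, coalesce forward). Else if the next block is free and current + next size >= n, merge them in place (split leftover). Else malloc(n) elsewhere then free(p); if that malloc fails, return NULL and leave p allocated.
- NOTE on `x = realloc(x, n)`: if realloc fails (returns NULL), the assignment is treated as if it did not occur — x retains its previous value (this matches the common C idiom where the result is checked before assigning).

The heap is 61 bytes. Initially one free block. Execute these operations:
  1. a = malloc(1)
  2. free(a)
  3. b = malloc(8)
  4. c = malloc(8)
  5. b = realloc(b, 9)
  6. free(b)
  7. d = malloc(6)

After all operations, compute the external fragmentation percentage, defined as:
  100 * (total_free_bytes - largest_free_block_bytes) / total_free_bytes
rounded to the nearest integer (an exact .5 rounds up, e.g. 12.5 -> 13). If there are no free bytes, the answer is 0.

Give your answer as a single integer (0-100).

Op 1: a = malloc(1) -> a = 0; heap: [0-0 ALLOC][1-60 FREE]
Op 2: free(a) -> (freed a); heap: [0-60 FREE]
Op 3: b = malloc(8) -> b = 0; heap: [0-7 ALLOC][8-60 FREE]
Op 4: c = malloc(8) -> c = 8; heap: [0-7 ALLOC][8-15 ALLOC][16-60 FREE]
Op 5: b = realloc(b, 9) -> b = 16; heap: [0-7 FREE][8-15 ALLOC][16-24 ALLOC][25-60 FREE]
Op 6: free(b) -> (freed b); heap: [0-7 FREE][8-15 ALLOC][16-60 FREE]
Op 7: d = malloc(6) -> d = 0; heap: [0-5 ALLOC][6-7 FREE][8-15 ALLOC][16-60 FREE]
Free blocks: [2 45] total_free=47 largest=45 -> 100*(47-45)/47 = 200/47 ≈ 4.255 -> rounds to 4

Answer: 4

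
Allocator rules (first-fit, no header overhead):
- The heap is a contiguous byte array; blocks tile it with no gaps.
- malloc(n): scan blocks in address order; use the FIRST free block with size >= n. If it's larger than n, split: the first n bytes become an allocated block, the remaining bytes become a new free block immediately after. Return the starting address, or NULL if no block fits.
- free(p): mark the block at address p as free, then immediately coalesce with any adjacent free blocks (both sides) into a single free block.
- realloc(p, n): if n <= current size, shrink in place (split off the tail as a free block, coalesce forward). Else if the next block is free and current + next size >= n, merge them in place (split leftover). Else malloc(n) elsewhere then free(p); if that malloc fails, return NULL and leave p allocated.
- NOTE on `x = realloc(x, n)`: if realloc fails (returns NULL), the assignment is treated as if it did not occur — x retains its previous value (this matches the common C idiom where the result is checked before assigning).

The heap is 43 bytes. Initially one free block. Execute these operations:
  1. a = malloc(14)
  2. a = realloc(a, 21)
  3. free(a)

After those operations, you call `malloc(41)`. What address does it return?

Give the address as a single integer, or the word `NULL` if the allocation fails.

Op 1: a = malloc(14) -> a = 0; heap: [0-13 ALLOC][14-42 FREE]
Op 2: a = realloc(a, 21) -> a = 0; heap: [0-20 ALLOC][21-42 FREE]
Op 3: free(a) -> (freed a); heap: [0-42 FREE]
malloc(41): first-fit scan over [0-42 FREE] -> 0

Answer: 0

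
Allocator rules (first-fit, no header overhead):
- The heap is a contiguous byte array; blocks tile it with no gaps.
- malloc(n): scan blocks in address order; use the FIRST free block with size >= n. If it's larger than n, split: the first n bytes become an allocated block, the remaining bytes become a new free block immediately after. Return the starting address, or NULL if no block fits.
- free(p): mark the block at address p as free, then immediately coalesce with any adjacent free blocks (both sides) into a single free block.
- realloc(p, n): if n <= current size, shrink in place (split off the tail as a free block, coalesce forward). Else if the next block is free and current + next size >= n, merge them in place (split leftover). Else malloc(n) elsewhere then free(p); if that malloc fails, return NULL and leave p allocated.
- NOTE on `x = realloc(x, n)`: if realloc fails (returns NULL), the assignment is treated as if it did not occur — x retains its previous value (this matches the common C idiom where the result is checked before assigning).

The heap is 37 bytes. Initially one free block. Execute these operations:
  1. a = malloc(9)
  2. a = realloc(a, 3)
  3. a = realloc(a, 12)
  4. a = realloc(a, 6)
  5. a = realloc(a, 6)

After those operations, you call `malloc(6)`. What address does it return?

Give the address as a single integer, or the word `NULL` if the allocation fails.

Op 1: a = malloc(9) -> a = 0; heap: [0-8 ALLOC][9-36 FREE]
Op 2: a = realloc(a, 3) -> a = 0; heap: [0-2 ALLOC][3-36 FREE]
Op 3: a = realloc(a, 12) -> a = 0; heap: [0-11 ALLOC][12-36 FREE]
Op 4: a = realloc(a, 6) -> a = 0; heap: [0-5 ALLOC][6-36 FREE]
Op 5: a = realloc(a, 6) -> a = 0; heap: [0-5 ALLOC][6-36 FREE]
malloc(6): first-fit scan over [0-5 ALLOC][6-36 FREE] -> 6

Answer: 6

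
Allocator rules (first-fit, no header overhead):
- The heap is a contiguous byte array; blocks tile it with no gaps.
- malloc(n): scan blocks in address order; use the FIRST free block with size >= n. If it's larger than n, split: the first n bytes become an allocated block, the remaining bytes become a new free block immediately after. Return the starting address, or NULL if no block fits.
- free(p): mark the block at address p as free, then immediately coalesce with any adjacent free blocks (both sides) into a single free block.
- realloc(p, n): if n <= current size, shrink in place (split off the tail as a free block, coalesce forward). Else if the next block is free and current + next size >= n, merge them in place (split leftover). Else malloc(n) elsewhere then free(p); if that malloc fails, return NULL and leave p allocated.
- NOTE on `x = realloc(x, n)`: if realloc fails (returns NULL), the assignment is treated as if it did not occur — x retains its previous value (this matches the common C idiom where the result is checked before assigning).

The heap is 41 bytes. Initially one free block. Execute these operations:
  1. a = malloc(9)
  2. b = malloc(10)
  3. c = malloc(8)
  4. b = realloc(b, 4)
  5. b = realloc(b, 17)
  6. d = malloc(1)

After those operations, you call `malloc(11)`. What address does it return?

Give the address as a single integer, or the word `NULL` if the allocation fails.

Answer: 27

Derivation:
Op 1: a = malloc(9) -> a = 0; heap: [0-8 ALLOC][9-40 FREE]
Op 2: b = malloc(10) -> b = 9; heap: [0-8 ALLOC][9-18 ALLOC][19-40 FREE]
Op 3: c = malloc(8) -> c = 19; heap: [0-8 ALLOC][9-18 ALLOC][19-26 ALLOC][27-40 FREE]
Op 4: b = realloc(b, 4) -> b = 9; heap: [0-8 ALLOC][9-12 ALLOC][13-18 FREE][19-26 ALLOC][27-40 FREE]
Op 5: b = realloc(b, 17) -> NULL (b unchanged); heap: [0-8 ALLOC][9-12 ALLOC][13-18 FREE][19-26 ALLOC][27-40 FREE]
Op 6: d = malloc(1) -> d = 13; heap: [0-8 ALLOC][9-12 ALLOC][13-13 ALLOC][14-18 FREE][19-26 ALLOC][27-40 FREE]
malloc(11): first-fit scan over [0-8 ALLOC][9-12 ALLOC][13-13 ALLOC][14-18 FREE][19-26 ALLOC][27-40 FREE] -> 27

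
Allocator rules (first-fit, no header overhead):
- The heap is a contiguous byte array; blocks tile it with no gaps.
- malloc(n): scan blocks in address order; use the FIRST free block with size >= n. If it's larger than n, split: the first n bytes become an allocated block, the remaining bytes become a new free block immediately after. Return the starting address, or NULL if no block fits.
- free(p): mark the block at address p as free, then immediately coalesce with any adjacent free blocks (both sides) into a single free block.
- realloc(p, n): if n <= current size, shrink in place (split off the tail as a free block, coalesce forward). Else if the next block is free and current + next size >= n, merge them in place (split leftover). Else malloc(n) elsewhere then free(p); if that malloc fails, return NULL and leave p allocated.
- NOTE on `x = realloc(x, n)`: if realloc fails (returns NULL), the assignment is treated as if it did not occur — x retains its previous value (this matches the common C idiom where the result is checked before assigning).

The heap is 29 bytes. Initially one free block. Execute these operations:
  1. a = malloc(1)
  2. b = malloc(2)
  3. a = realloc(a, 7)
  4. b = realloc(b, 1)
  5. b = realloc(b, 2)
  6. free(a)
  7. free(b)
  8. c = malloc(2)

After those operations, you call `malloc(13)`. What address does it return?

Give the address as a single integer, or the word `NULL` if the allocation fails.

Op 1: a = malloc(1) -> a = 0; heap: [0-0 ALLOC][1-28 FREE]
Op 2: b = malloc(2) -> b = 1; heap: [0-0 ALLOC][1-2 ALLOC][3-28 FREE]
Op 3: a = realloc(a, 7) -> a = 3; heap: [0-0 FREE][1-2 ALLOC][3-9 ALLOC][10-28 FREE]
Op 4: b = realloc(b, 1) -> b = 1; heap: [0-0 FREE][1-1 ALLOC][2-2 FREE][3-9 ALLOC][10-28 FREE]
Op 5: b = realloc(b, 2) -> b = 1; heap: [0-0 FREE][1-2 ALLOC][3-9 ALLOC][10-28 FREE]
Op 6: free(a) -> (freed a); heap: [0-0 FREE][1-2 ALLOC][3-28 FREE]
Op 7: free(b) -> (freed b); heap: [0-28 FREE]
Op 8: c = malloc(2) -> c = 0; heap: [0-1 ALLOC][2-28 FREE]
malloc(13): first-fit scan over [0-1 ALLOC][2-28 FREE] -> 2

Answer: 2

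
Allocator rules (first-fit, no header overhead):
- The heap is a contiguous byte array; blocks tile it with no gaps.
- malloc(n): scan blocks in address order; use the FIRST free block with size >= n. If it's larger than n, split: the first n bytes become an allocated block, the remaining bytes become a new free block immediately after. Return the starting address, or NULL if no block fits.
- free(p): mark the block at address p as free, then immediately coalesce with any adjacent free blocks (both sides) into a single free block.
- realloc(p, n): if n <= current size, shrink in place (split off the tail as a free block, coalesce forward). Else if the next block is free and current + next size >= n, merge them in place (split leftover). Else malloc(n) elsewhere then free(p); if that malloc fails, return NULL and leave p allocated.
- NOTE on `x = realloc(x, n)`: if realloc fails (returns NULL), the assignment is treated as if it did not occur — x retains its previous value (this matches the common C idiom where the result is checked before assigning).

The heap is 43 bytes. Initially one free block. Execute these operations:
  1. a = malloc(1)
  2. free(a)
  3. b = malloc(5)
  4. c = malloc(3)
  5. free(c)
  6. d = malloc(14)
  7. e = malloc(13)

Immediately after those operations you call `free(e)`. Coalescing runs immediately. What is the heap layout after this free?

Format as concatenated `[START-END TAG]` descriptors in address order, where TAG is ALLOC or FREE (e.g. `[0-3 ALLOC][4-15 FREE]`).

Answer: [0-4 ALLOC][5-18 ALLOC][19-42 FREE]

Derivation:
Op 1: a = malloc(1) -> a = 0; heap: [0-0 ALLOC][1-42 FREE]
Op 2: free(a) -> (freed a); heap: [0-42 FREE]
Op 3: b = malloc(5) -> b = 0; heap: [0-4 ALLOC][5-42 FREE]
Op 4: c = malloc(3) -> c = 5; heap: [0-4 ALLOC][5-7 ALLOC][8-42 FREE]
Op 5: free(c) -> (freed c); heap: [0-4 ALLOC][5-42 FREE]
Op 6: d = malloc(14) -> d = 5; heap: [0-4 ALLOC][5-18 ALLOC][19-42 FREE]
Op 7: e = malloc(13) -> e = 19; heap: [0-4 ALLOC][5-18 ALLOC][19-31 ALLOC][32-42 FREE]
free(e): e = 19 -> block [19-31 ALLOC]; mark free, coalesce with adjacent free neighbors -> [0-4 ALLOC][5-18 ALLOC][19-42 FREE]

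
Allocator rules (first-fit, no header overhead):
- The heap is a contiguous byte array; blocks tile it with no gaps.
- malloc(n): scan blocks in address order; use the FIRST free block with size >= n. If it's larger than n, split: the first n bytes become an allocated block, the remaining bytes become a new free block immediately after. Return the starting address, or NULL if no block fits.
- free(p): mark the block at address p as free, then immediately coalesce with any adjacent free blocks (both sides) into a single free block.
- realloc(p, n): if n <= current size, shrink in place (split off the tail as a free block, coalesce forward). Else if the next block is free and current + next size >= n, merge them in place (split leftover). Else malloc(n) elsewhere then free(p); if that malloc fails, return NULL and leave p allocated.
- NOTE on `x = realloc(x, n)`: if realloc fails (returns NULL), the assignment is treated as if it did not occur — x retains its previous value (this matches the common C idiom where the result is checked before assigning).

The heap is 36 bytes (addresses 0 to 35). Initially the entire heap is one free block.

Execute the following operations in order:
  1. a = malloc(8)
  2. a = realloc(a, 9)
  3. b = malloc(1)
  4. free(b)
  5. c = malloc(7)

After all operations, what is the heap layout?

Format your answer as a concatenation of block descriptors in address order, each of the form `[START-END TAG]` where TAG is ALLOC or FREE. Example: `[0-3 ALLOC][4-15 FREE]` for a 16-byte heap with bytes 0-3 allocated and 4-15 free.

Answer: [0-8 ALLOC][9-15 ALLOC][16-35 FREE]

Derivation:
Op 1: a = malloc(8) -> a = 0; heap: [0-7 ALLOC][8-35 FREE]
Op 2: a = realloc(a, 9) -> a = 0; heap: [0-8 ALLOC][9-35 FREE]
Op 3: b = malloc(1) -> b = 9; heap: [0-8 ALLOC][9-9 ALLOC][10-35 FREE]
Op 4: free(b) -> (freed b); heap: [0-8 ALLOC][9-35 FREE]
Op 5: c = malloc(7) -> c = 9; heap: [0-8 ALLOC][9-15 ALLOC][16-35 FREE]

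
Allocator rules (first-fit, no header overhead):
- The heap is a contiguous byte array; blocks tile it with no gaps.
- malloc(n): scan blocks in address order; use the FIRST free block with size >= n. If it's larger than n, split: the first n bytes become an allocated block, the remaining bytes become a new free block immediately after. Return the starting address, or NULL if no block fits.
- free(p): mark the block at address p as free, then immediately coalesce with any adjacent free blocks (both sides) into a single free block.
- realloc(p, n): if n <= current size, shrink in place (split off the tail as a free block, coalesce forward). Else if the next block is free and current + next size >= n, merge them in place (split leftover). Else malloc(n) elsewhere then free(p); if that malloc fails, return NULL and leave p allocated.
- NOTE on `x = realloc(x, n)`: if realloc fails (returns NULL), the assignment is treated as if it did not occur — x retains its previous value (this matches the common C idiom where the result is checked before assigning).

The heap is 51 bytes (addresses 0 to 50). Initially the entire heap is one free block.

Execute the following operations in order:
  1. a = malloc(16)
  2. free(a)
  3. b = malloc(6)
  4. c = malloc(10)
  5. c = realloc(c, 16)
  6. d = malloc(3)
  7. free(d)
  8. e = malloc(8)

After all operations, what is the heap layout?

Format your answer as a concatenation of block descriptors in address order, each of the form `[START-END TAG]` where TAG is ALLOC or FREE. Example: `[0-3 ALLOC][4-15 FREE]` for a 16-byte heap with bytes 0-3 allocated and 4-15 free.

Op 1: a = malloc(16) -> a = 0; heap: [0-15 ALLOC][16-50 FREE]
Op 2: free(a) -> (freed a); heap: [0-50 FREE]
Op 3: b = malloc(6) -> b = 0; heap: [0-5 ALLOC][6-50 FREE]
Op 4: c = malloc(10) -> c = 6; heap: [0-5 ALLOC][6-15 ALLOC][16-50 FREE]
Op 5: c = realloc(c, 16) -> c = 6; heap: [0-5 ALLOC][6-21 ALLOC][22-50 FREE]
Op 6: d = malloc(3) -> d = 22; heap: [0-5 ALLOC][6-21 ALLOC][22-24 ALLOC][25-50 FREE]
Op 7: free(d) -> (freed d); heap: [0-5 ALLOC][6-21 ALLOC][22-50 FREE]
Op 8: e = malloc(8) -> e = 22; heap: [0-5 ALLOC][6-21 ALLOC][22-29 ALLOC][30-50 FREE]

Answer: [0-5 ALLOC][6-21 ALLOC][22-29 ALLOC][30-50 FREE]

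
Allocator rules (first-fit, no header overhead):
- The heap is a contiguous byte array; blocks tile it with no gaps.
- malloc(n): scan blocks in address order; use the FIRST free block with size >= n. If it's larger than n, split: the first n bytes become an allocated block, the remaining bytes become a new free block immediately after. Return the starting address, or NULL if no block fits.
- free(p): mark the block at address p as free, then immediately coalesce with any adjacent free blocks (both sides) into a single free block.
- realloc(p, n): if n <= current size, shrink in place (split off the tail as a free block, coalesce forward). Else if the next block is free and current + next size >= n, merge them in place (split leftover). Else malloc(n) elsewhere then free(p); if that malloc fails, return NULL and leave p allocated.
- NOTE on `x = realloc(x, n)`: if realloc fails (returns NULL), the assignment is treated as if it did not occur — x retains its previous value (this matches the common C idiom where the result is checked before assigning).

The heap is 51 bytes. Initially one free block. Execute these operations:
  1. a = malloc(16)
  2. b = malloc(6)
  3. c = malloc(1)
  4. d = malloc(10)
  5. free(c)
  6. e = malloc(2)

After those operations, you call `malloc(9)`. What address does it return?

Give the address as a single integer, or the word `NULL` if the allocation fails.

Answer: 35

Derivation:
Op 1: a = malloc(16) -> a = 0; heap: [0-15 ALLOC][16-50 FREE]
Op 2: b = malloc(6) -> b = 16; heap: [0-15 ALLOC][16-21 ALLOC][22-50 FREE]
Op 3: c = malloc(1) -> c = 22; heap: [0-15 ALLOC][16-21 ALLOC][22-22 ALLOC][23-50 FREE]
Op 4: d = malloc(10) -> d = 23; heap: [0-15 ALLOC][16-21 ALLOC][22-22 ALLOC][23-32 ALLOC][33-50 FREE]
Op 5: free(c) -> (freed c); heap: [0-15 ALLOC][16-21 ALLOC][22-22 FREE][23-32 ALLOC][33-50 FREE]
Op 6: e = malloc(2) -> e = 33; heap: [0-15 ALLOC][16-21 ALLOC][22-22 FREE][23-32 ALLOC][33-34 ALLOC][35-50 FREE]
malloc(9): first-fit scan over [0-15 ALLOC][16-21 ALLOC][22-22 FREE][23-32 ALLOC][33-34 ALLOC][35-50 FREE] -> 35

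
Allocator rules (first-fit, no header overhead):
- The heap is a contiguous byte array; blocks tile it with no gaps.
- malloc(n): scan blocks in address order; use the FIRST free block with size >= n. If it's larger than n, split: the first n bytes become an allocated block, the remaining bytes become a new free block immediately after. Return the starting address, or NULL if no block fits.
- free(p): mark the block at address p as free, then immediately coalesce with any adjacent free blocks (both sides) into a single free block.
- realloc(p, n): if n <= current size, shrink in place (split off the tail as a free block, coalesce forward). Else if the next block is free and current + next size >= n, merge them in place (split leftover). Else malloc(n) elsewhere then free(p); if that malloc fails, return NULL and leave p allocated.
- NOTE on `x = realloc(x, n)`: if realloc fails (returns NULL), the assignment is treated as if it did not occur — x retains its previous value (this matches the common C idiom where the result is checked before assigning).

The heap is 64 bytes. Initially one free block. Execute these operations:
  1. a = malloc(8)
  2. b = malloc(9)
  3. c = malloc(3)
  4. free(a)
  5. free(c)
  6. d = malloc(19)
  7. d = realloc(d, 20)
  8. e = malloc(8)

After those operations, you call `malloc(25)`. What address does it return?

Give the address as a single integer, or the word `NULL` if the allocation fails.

Answer: 37

Derivation:
Op 1: a = malloc(8) -> a = 0; heap: [0-7 ALLOC][8-63 FREE]
Op 2: b = malloc(9) -> b = 8; heap: [0-7 ALLOC][8-16 ALLOC][17-63 FREE]
Op 3: c = malloc(3) -> c = 17; heap: [0-7 ALLOC][8-16 ALLOC][17-19 ALLOC][20-63 FREE]
Op 4: free(a) -> (freed a); heap: [0-7 FREE][8-16 ALLOC][17-19 ALLOC][20-63 FREE]
Op 5: free(c) -> (freed c); heap: [0-7 FREE][8-16 ALLOC][17-63 FREE]
Op 6: d = malloc(19) -> d = 17; heap: [0-7 FREE][8-16 ALLOC][17-35 ALLOC][36-63 FREE]
Op 7: d = realloc(d, 20) -> d = 17; heap: [0-7 FREE][8-16 ALLOC][17-36 ALLOC][37-63 FREE]
Op 8: e = malloc(8) -> e = 0; heap: [0-7 ALLOC][8-16 ALLOC][17-36 ALLOC][37-63 FREE]
malloc(25): first-fit scan over [0-7 ALLOC][8-16 ALLOC][17-36 ALLOC][37-63 FREE] -> 37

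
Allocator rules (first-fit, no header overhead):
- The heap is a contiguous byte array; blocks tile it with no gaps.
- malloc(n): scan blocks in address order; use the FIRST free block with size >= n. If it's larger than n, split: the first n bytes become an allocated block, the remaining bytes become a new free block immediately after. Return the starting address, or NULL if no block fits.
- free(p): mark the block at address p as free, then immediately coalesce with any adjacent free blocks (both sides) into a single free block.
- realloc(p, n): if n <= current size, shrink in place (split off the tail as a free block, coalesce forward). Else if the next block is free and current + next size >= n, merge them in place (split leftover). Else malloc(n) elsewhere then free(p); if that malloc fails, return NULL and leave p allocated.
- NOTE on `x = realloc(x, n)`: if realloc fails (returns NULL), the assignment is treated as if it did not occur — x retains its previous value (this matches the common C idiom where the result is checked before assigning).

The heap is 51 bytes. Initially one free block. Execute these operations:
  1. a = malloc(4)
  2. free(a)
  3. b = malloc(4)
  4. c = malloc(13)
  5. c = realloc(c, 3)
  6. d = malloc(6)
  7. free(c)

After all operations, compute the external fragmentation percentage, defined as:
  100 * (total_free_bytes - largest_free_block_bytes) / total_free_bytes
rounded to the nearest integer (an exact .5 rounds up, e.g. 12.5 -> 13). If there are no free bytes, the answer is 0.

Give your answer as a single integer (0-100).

Answer: 7

Derivation:
Op 1: a = malloc(4) -> a = 0; heap: [0-3 ALLOC][4-50 FREE]
Op 2: free(a) -> (freed a); heap: [0-50 FREE]
Op 3: b = malloc(4) -> b = 0; heap: [0-3 ALLOC][4-50 FREE]
Op 4: c = malloc(13) -> c = 4; heap: [0-3 ALLOC][4-16 ALLOC][17-50 FREE]
Op 5: c = realloc(c, 3) -> c = 4; heap: [0-3 ALLOC][4-6 ALLOC][7-50 FREE]
Op 6: d = malloc(6) -> d = 7; heap: [0-3 ALLOC][4-6 ALLOC][7-12 ALLOC][13-50 FREE]
Op 7: free(c) -> (freed c); heap: [0-3 ALLOC][4-6 FREE][7-12 ALLOC][13-50 FREE]
Free blocks: [3 38] total_free=41 largest=38 -> 100*(41-38)/41 = 300/41 ≈ 7.317 -> rounds to 7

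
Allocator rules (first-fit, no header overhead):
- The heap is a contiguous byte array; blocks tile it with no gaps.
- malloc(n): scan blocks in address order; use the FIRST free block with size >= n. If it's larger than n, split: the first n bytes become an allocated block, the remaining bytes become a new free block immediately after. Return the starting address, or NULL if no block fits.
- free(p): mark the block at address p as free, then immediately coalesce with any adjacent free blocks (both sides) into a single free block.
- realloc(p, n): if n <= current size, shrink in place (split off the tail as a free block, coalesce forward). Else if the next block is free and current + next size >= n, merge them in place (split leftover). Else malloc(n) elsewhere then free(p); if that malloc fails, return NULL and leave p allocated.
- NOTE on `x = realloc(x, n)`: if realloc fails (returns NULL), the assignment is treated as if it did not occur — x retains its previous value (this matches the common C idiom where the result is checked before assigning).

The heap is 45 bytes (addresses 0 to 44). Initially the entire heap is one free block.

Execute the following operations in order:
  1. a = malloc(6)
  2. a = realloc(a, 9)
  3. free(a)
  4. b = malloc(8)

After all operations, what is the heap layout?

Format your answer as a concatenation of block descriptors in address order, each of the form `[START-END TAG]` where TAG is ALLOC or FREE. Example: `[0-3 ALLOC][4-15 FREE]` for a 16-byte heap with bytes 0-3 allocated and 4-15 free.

Answer: [0-7 ALLOC][8-44 FREE]

Derivation:
Op 1: a = malloc(6) -> a = 0; heap: [0-5 ALLOC][6-44 FREE]
Op 2: a = realloc(a, 9) -> a = 0; heap: [0-8 ALLOC][9-44 FREE]
Op 3: free(a) -> (freed a); heap: [0-44 FREE]
Op 4: b = malloc(8) -> b = 0; heap: [0-7 ALLOC][8-44 FREE]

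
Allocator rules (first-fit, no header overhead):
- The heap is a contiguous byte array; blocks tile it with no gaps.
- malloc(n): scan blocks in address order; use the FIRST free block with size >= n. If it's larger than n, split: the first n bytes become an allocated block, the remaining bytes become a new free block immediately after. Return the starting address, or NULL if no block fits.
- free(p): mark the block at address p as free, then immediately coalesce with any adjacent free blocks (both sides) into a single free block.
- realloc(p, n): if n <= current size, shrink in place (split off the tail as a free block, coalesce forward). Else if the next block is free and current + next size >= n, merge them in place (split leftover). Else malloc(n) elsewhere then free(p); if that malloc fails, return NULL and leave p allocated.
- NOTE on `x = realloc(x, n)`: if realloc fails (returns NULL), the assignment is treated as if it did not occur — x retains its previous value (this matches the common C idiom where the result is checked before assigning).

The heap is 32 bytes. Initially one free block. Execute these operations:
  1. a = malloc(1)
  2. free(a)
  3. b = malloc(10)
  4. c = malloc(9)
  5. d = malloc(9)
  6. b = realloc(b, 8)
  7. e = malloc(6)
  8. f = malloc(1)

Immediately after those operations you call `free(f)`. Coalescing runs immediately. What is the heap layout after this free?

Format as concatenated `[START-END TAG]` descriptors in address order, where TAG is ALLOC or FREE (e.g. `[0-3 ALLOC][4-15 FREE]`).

Op 1: a = malloc(1) -> a = 0; heap: [0-0 ALLOC][1-31 FREE]
Op 2: free(a) -> (freed a); heap: [0-31 FREE]
Op 3: b = malloc(10) -> b = 0; heap: [0-9 ALLOC][10-31 FREE]
Op 4: c = malloc(9) -> c = 10; heap: [0-9 ALLOC][10-18 ALLOC][19-31 FREE]
Op 5: d = malloc(9) -> d = 19; heap: [0-9 ALLOC][10-18 ALLOC][19-27 ALLOC][28-31 FREE]
Op 6: b = realloc(b, 8) -> b = 0; heap: [0-7 ALLOC][8-9 FREE][10-18 ALLOC][19-27 ALLOC][28-31 FREE]
Op 7: e = malloc(6) -> e = NULL; heap: [0-7 ALLOC][8-9 FREE][10-18 ALLOC][19-27 ALLOC][28-31 FREE]
Op 8: f = malloc(1) -> f = 8; heap: [0-7 ALLOC][8-8 ALLOC][9-9 FREE][10-18 ALLOC][19-27 ALLOC][28-31 FREE]
free(f): f = 8 -> block [8-8 ALLOC]; mark free, coalesce with adjacent free neighbors -> [0-7 ALLOC][8-9 FREE][10-18 ALLOC][19-27 ALLOC][28-31 FREE]

Answer: [0-7 ALLOC][8-9 FREE][10-18 ALLOC][19-27 ALLOC][28-31 FREE]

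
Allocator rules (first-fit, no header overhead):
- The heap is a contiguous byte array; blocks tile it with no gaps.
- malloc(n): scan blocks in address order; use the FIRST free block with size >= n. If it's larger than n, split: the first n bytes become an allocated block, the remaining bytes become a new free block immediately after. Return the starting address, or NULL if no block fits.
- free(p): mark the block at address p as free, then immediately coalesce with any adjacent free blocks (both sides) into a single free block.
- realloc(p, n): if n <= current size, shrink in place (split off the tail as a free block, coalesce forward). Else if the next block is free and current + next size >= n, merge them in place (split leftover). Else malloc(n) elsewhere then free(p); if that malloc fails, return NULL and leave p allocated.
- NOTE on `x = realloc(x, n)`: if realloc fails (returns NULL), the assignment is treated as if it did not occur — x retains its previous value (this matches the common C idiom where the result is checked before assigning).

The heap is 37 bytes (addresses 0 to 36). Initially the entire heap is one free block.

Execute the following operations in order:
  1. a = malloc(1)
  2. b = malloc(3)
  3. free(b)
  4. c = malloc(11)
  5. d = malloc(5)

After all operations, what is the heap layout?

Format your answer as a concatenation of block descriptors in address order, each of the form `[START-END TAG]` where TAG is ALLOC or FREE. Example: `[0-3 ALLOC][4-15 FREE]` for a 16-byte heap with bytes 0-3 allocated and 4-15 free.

Answer: [0-0 ALLOC][1-11 ALLOC][12-16 ALLOC][17-36 FREE]

Derivation:
Op 1: a = malloc(1) -> a = 0; heap: [0-0 ALLOC][1-36 FREE]
Op 2: b = malloc(3) -> b = 1; heap: [0-0 ALLOC][1-3 ALLOC][4-36 FREE]
Op 3: free(b) -> (freed b); heap: [0-0 ALLOC][1-36 FREE]
Op 4: c = malloc(11) -> c = 1; heap: [0-0 ALLOC][1-11 ALLOC][12-36 FREE]
Op 5: d = malloc(5) -> d = 12; heap: [0-0 ALLOC][1-11 ALLOC][12-16 ALLOC][17-36 FREE]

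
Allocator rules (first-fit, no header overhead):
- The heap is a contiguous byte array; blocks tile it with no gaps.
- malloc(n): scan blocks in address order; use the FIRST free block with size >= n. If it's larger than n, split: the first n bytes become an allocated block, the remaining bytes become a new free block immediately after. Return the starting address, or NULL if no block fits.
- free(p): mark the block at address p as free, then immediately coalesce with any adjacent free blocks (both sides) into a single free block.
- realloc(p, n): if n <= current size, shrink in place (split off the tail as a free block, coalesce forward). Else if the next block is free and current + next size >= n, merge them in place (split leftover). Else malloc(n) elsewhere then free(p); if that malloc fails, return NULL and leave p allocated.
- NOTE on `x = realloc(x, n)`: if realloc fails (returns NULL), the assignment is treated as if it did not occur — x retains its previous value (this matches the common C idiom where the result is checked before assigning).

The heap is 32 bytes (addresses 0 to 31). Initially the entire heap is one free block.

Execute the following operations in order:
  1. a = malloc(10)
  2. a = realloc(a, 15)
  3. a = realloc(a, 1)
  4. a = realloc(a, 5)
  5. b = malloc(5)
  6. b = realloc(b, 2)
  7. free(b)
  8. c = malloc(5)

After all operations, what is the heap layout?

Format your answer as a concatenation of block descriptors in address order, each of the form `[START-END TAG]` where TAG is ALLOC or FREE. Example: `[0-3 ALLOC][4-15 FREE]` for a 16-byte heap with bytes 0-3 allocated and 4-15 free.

Op 1: a = malloc(10) -> a = 0; heap: [0-9 ALLOC][10-31 FREE]
Op 2: a = realloc(a, 15) -> a = 0; heap: [0-14 ALLOC][15-31 FREE]
Op 3: a = realloc(a, 1) -> a = 0; heap: [0-0 ALLOC][1-31 FREE]
Op 4: a = realloc(a, 5) -> a = 0; heap: [0-4 ALLOC][5-31 FREE]
Op 5: b = malloc(5) -> b = 5; heap: [0-4 ALLOC][5-9 ALLOC][10-31 FREE]
Op 6: b = realloc(b, 2) -> b = 5; heap: [0-4 ALLOC][5-6 ALLOC][7-31 FREE]
Op 7: free(b) -> (freed b); heap: [0-4 ALLOC][5-31 FREE]
Op 8: c = malloc(5) -> c = 5; heap: [0-4 ALLOC][5-9 ALLOC][10-31 FREE]

Answer: [0-4 ALLOC][5-9 ALLOC][10-31 FREE]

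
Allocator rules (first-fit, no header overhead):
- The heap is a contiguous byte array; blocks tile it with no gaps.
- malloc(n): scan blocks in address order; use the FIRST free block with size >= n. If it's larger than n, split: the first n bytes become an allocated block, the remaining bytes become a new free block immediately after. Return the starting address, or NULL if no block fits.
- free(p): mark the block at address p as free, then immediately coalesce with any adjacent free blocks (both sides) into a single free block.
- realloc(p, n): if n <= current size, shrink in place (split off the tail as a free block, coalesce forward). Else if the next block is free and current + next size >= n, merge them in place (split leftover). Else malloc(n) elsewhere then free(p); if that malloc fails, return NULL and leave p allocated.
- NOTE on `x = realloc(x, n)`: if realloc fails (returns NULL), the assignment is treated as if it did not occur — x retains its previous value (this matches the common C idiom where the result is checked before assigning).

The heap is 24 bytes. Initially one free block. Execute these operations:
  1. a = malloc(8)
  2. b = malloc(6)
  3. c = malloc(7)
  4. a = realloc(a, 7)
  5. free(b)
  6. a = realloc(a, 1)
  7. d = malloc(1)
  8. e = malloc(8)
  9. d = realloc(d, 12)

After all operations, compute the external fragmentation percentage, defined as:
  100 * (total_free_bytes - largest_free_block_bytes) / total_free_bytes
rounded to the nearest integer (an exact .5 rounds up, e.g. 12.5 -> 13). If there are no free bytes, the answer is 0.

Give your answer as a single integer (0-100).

Op 1: a = malloc(8) -> a = 0; heap: [0-7 ALLOC][8-23 FREE]
Op 2: b = malloc(6) -> b = 8; heap: [0-7 ALLOC][8-13 ALLOC][14-23 FREE]
Op 3: c = malloc(7) -> c = 14; heap: [0-7 ALLOC][8-13 ALLOC][14-20 ALLOC][21-23 FREE]
Op 4: a = realloc(a, 7) -> a = 0; heap: [0-6 ALLOC][7-7 FREE][8-13 ALLOC][14-20 ALLOC][21-23 FREE]
Op 5: free(b) -> (freed b); heap: [0-6 ALLOC][7-13 FREE][14-20 ALLOC][21-23 FREE]
Op 6: a = realloc(a, 1) -> a = 0; heap: [0-0 ALLOC][1-13 FREE][14-20 ALLOC][21-23 FREE]
Op 7: d = malloc(1) -> d = 1; heap: [0-0 ALLOC][1-1 ALLOC][2-13 FREE][14-20 ALLOC][21-23 FREE]
Op 8: e = malloc(8) -> e = 2; heap: [0-0 ALLOC][1-1 ALLOC][2-9 ALLOC][10-13 FREE][14-20 ALLOC][21-23 FREE]
Op 9: d = realloc(d, 12) -> NULL (d unchanged); heap: [0-0 ALLOC][1-1 ALLOC][2-9 ALLOC][10-13 FREE][14-20 ALLOC][21-23 FREE]
Free blocks: [4 3] total_free=7 largest=4 -> 100*(7-4)/7 = 300/7 ≈ 42.857 -> rounds to 43

Answer: 43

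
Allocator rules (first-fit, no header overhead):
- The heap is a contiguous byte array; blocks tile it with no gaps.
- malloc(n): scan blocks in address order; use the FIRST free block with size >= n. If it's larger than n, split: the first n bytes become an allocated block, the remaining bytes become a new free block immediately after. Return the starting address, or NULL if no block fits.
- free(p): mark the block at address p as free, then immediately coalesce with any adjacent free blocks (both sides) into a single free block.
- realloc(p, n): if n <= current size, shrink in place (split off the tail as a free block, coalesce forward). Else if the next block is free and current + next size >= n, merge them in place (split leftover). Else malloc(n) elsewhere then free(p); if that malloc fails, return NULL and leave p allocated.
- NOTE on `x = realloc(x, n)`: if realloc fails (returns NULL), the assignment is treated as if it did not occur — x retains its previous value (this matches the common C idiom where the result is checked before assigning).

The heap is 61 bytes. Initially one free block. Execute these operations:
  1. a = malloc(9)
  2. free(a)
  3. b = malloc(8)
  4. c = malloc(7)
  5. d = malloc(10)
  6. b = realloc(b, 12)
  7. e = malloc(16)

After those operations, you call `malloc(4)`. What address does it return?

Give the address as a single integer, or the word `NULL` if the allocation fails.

Answer: 0

Derivation:
Op 1: a = malloc(9) -> a = 0; heap: [0-8 ALLOC][9-60 FREE]
Op 2: free(a) -> (freed a); heap: [0-60 FREE]
Op 3: b = malloc(8) -> b = 0; heap: [0-7 ALLOC][8-60 FREE]
Op 4: c = malloc(7) -> c = 8; heap: [0-7 ALLOC][8-14 ALLOC][15-60 FREE]
Op 5: d = malloc(10) -> d = 15; heap: [0-7 ALLOC][8-14 ALLOC][15-24 ALLOC][25-60 FREE]
Op 6: b = realloc(b, 12) -> b = 25; heap: [0-7 FREE][8-14 ALLOC][15-24 ALLOC][25-36 ALLOC][37-60 FREE]
Op 7: e = malloc(16) -> e = 37; heap: [0-7 FREE][8-14 ALLOC][15-24 ALLOC][25-36 ALLOC][37-52 ALLOC][53-60 FREE]
malloc(4): first-fit scan over [0-7 FREE][8-14 ALLOC][15-24 ALLOC][25-36 ALLOC][37-52 ALLOC][53-60 FREE] -> 0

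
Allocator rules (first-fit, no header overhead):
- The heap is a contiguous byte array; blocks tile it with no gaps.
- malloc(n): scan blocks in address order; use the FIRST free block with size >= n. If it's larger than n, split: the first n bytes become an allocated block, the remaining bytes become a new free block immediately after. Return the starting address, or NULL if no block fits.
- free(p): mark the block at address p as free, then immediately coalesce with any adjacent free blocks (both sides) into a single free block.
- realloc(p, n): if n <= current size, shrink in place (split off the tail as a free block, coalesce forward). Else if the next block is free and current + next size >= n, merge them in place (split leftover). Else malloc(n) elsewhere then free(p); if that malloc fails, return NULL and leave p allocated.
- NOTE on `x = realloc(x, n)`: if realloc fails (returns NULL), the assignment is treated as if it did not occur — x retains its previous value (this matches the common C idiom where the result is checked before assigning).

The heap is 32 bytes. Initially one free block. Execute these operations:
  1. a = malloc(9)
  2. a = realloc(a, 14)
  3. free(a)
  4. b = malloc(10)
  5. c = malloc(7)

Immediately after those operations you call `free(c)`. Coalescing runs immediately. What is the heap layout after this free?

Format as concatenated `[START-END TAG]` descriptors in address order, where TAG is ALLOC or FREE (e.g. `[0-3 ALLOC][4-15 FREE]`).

Op 1: a = malloc(9) -> a = 0; heap: [0-8 ALLOC][9-31 FREE]
Op 2: a = realloc(a, 14) -> a = 0; heap: [0-13 ALLOC][14-31 FREE]
Op 3: free(a) -> (freed a); heap: [0-31 FREE]
Op 4: b = malloc(10) -> b = 0; heap: [0-9 ALLOC][10-31 FREE]
Op 5: c = malloc(7) -> c = 10; heap: [0-9 ALLOC][10-16 ALLOC][17-31 FREE]
free(c): c = 10 -> block [10-16 ALLOC]; mark free, coalesce with adjacent free neighbors -> [0-9 ALLOC][10-31 FREE]

Answer: [0-9 ALLOC][10-31 FREE]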